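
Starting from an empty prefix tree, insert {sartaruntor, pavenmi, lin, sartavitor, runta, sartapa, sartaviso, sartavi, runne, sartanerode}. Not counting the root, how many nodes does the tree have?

For each word, the new-node count is its length minus the longest prefix already in the trie:
  "sartaruntor" → 11 new (s, a, r, t, a, r, u, n, t, o, r)
  "pavenmi" → 7 new (p, a, v, e, n, m, i)
  "lin" → 3 new (l, i, n)
  "sartavitor" → prefix "sarta" already present; 5 new (v, i, t, o, r)
  "runta" → 5 new (r, u, n, t, a)
  "sartapa" → prefix "sarta" already present; 2 new (p, a)
  "sartaviso" → prefix "sartavi" already present; 2 new (s, o)
  "sartavi" → prefix "sartavi" already present; 0 new (none)
  "runne" → prefix "run" already present; 2 new (n, e)
  "sartanerode" → prefix "sarta" already present; 6 new (n, e, r, o, d, e)
Total nodes = 11 + 7 + 3 + 5 + 5 + 2 + 2 + 0 + 2 + 6 = 43

43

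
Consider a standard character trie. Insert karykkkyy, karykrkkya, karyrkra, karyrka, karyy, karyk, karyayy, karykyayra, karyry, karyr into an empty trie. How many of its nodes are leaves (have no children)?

8

A leaf is a node with no children — equivalently, the end of a word that is not a proper prefix of any other stored word.
Those words: "karyayy", "karykkkyy", "karykrkkya", "karykyayra", "karyrka", "karyrkra", "karyry", "karyy"
Leaf count: 8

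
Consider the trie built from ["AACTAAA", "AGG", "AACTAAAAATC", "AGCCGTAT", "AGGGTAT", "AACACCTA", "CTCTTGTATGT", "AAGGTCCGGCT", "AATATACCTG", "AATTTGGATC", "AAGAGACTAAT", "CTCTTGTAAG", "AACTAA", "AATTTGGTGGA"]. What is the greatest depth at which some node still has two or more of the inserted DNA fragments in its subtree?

8

Equivalently: take the maximum, over all pairs, of their longest common prefix length.
e.g. "CTCTTGTAAG" and "CTCTTGTATGT" share the prefix "CTCTTGTA" of length 8; no pair shares a longer one.
Longest shared-prefix length: 8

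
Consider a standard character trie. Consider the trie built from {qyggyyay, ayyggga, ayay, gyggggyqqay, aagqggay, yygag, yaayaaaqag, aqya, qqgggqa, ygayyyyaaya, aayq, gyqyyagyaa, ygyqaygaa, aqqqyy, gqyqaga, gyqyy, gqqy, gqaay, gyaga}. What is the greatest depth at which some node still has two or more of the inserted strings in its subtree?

The deepest shared node is where two words last agree before diverging.
e.g. "gyqyy" and "gyqyyagyaa" share the prefix "gyqyy" of length 5; no pair shares a longer one.
Longest shared-prefix length: 5

5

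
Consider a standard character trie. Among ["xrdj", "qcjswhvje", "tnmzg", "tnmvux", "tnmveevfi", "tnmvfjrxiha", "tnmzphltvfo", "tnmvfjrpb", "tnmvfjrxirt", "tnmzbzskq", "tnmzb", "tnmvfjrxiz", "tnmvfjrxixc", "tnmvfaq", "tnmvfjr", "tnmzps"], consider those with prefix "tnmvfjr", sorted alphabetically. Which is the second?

tnmvfjrpb

Words with prefix "tnmvfjr", in lexicographic order: "tnmvfjr", "tnmvfjrpb", "tnmvfjrxiha", "tnmvfjrxirt", "tnmvfjrxixc", "tnmvfjrxiz"
Position 2: tnmvfjrpb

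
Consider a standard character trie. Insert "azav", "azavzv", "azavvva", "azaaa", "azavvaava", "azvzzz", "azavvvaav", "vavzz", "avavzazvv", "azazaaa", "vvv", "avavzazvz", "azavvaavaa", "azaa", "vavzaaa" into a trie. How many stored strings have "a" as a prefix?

Filter for entries beginning with "a":
Words under "a": avavzazvv, avavzazvz, azaa, azaaa, azav, azavvaava, azavvaavaa, azavvva, azavvvaav, azavzv, azazaaa, azvzzz
Count: 12

12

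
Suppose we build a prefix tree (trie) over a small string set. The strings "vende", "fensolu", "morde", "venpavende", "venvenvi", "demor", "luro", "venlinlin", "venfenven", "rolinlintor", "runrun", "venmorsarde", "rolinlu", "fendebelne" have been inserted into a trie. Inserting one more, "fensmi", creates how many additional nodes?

2

Walking "fensmi" from the root, the first 4 characters ("fens") follow existing edges; "m" is the first miss.
New nodes needed: |"fensmi"| − 4 = 6 − 4 = 2.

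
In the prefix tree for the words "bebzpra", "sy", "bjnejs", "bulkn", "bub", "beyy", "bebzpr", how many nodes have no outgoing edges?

Leaves are exactly the stored words that no other stored word extends.
Those words: "bebzpra", "beyy", "bjnejs", "bub", "bulkn", "sy"
Leaf count: 6

6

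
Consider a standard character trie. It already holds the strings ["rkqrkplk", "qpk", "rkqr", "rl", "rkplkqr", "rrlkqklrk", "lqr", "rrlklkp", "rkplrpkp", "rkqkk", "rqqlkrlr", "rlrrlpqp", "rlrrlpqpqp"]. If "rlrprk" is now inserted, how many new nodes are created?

"rlr" is already a path in the trie; the remaining "prk" must be added.
New nodes needed: |"rlrprk"| − 3 = 6 − 3 = 3.

3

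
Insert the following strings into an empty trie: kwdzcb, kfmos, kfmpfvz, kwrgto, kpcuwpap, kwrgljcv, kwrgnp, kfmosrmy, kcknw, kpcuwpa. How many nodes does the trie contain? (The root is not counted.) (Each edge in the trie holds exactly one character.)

Trie structure (* marks end of a word):
(root)
└─ k
   ├─ c
   │  └─ k
   │     └─ n
   │        └─ w *
   ├─ f
   │  └─ m
   │     ├─ o
   │     │  └─ s *
   │     │     └─ r
   │     │        └─ m
   │     │           └─ y *
   │     └─ p
   │        └─ f
   │           └─ v
   │              └─ z *
   ├─ p
   │  └─ c
   │     └─ u
   │        └─ w
   │           └─ p
   │              └─ a *
   │                 └─ p *
   └─ w
      ├─ d
      │  └─ z
      │     └─ c
      │        └─ b *
      └─ r
         └─ g
            ├─ l
            │  └─ j
            │     └─ c
            │        └─ v *
            ├─ n
            │  └─ p *
            └─ t
               └─ o *
Counting every labelled node above: 38.

38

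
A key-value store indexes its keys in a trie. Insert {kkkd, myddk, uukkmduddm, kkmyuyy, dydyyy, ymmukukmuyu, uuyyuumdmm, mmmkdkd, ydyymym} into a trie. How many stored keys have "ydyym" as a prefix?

Walk to "ydyym"; the words in its subtree are exactly those with that prefix.
Matches: "ydyymym"
Count: 1

1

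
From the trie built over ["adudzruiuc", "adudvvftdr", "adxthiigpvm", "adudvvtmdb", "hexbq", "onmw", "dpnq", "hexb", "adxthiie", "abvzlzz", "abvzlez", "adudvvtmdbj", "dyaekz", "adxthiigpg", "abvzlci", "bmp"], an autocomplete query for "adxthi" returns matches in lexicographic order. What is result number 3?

DFS of the "adxthi" subtree visits, in order: "adxthiie", "adxthiigpg", "adxthiigpvm"
Position 3: adxthiigpvm

adxthiigpvm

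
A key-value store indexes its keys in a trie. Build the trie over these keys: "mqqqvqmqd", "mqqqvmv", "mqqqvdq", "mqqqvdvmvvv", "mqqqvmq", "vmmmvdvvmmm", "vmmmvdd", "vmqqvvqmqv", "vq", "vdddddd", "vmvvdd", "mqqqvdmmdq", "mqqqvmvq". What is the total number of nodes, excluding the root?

55

Insert word by word; a character creates a node only if that edge doesn't already exist:
  "mqqqvqmqd" → 9 new (m, q, q, q, v, q, m, q, d)
  "mqqqvmv" → prefix "mqqqv" already present; 2 new (m, v)
  "mqqqvdq" → prefix "mqqqv" already present; 2 new (d, q)
  "mqqqvdvmvvv" → prefix "mqqqvd" already present; 5 new (v, m, v, v, v)
  "mqqqvmq" → prefix "mqqqvm" already present; 1 new (q)
  "vmmmvdvvmmm" → 11 new (v, m, m, m, v, d, v, v, m, m, m)
  "vmmmvdd" → prefix "vmmmvd" already present; 1 new (d)
  "vmqqvvqmqv" → prefix "vm" already present; 8 new (q, q, v, v, q, m, q, v)
  "vq" → prefix "v" already present; 1 new (q)
  "vdddddd" → prefix "v" already present; 6 new (d, d, d, d, d, d)
  "vmvvdd" → prefix "vm" already present; 4 new (v, v, d, d)
  "mqqqvdmmdq" → prefix "mqqqvd" already present; 4 new (m, m, d, q)
  "mqqqvmvq" → prefix "mqqqvmv" already present; 1 new (q)
Total nodes = 9 + 2 + 2 + 5 + 1 + 11 + 1 + 8 + 1 + 6 + 4 + 4 + 1 = 55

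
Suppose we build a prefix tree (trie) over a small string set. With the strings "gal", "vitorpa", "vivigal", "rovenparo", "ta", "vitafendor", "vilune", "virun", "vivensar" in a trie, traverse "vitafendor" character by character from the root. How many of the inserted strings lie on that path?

1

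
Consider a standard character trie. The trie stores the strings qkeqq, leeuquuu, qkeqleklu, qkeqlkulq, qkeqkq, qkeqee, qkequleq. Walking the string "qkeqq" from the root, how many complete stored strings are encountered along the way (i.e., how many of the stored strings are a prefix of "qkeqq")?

1

Traverse "qkeqq" character by character; count nodes along the way that are marked as word ends.
Prefixes of the query that are stored words: "qkeqq"
Count: 1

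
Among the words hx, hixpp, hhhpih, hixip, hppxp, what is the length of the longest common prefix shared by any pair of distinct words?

3

Look for the deepest trie node that still has at least two words in its subtree.
e.g. "hixip" and "hixpp" share the prefix "hix" of length 3; no pair shares a longer one.
Longest shared-prefix length: 3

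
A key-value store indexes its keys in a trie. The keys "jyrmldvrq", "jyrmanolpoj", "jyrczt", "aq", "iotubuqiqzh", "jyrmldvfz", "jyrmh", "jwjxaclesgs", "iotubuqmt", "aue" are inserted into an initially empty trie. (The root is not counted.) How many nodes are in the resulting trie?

49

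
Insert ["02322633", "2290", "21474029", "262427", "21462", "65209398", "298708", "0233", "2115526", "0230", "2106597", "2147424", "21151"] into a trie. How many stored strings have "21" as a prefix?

Walk to "21"; the words in its subtree are exactly those with that prefix.
Matches: "2106597", "21151", "2115526", "21462", "21474029", "2147424"
Count: 6

6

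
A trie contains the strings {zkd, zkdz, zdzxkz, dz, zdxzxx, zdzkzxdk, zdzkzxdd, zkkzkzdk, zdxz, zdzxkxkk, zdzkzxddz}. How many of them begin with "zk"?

3

Walk to "zk"; the words in its subtree are exactly those with that prefix.
Words under "zk": zkd, zkdz, zkkzkzdk
Count: 3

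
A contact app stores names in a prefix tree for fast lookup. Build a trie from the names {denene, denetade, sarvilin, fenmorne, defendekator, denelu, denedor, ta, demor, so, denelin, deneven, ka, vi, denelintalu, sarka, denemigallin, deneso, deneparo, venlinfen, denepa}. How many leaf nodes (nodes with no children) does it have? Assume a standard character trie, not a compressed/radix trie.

19

Leaves are exactly the stored words that no other stored word extends.
Those words: "defendekator", "demor", "denedor", "denelintalu", "denelu", "denemigallin", "denene", "deneparo", "deneso", "denetade", "deneven", "fenmorne", "ka", "sarka", "sarvilin", "so", "ta", "venlinfen", "vi"
Leaf count: 19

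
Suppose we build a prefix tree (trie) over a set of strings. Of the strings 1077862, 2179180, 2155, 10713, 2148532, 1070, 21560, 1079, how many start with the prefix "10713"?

1

Filter for entries beginning with "10713":
Words under "10713": 10713
Count: 1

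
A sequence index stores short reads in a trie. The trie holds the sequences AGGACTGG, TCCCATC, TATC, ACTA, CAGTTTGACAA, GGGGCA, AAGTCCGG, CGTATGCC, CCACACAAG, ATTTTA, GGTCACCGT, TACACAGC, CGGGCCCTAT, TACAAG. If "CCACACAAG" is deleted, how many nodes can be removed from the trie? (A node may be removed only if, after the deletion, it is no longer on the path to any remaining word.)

8

After clearing the end-marker at "CCACACAAG", prune upward until reaching a node still needed by another word.
The suffix "CACACAAG" (8 nodes) is used only by "CCACACAAG"; the node for "C" still has the child "A", so pruning stops there.
Nodes removed: 8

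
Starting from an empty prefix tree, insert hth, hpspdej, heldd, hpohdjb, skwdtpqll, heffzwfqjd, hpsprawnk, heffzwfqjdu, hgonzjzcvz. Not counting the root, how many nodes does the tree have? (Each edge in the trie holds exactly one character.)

50

For each word, the new-node count is its length minus the longest prefix already in the trie:
  "hth" → 3 new (h, t, h)
  "hpspdej" → prefix "h" already present; 6 new (p, s, p, d, e, j)
  "heldd" → prefix "h" already present; 4 new (e, l, d, d)
  "hpohdjb" → prefix "hp" already present; 5 new (o, h, d, j, b)
  "skwdtpqll" → 9 new (s, k, w, d, t, p, q, l, l)
  "heffzwfqjd" → prefix "he" already present; 8 new (f, f, z, w, f, q, j, d)
  "hpsprawnk" → prefix "hpsp" already present; 5 new (r, a, w, n, k)
  "heffzwfqjdu" → prefix "heffzwfqjd" already present; 1 new (u)
  "hgonzjzcvz" → prefix "h" already present; 9 new (g, o, n, z, j, z, c, v, z)
Total nodes = 3 + 6 + 4 + 5 + 9 + 8 + 5 + 1 + 9 = 50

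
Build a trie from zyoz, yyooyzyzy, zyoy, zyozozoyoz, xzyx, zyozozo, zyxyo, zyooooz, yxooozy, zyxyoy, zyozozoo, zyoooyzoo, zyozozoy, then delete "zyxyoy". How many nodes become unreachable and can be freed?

After clearing the end-marker at "zyxyoy", prune upward until reaching a node still needed by another word.
The suffix "y" (1 node) is used only by "zyxyoy"; "zyxyo" is itself a stored word, so pruning stops there.
Nodes removed: 1

1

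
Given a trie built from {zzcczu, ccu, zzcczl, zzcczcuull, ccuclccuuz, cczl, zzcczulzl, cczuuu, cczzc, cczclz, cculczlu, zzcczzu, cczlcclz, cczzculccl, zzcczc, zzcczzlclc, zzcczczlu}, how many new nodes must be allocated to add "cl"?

1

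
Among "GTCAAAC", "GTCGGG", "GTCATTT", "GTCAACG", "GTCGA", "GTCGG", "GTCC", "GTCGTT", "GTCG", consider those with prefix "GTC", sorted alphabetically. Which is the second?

GTCAACG

Words with prefix "GTC", in lexicographic order: "GTCAAAC", "GTCAACG", "GTCATTT", "GTCC", "GTCG", "GTCGA", "GTCGG", "GTCGGG", "GTCGTT"
Position 2: GTCAACG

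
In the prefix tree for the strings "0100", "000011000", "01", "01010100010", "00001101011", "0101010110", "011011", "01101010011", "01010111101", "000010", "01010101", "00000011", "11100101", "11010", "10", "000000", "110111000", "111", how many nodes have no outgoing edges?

14

A leaf is a node with no children — equivalently, the end of a word that is not a proper prefix of any other stored word.
Those words: "00000011", "000010", "000011000", "00001101011", "0100", "01010100010", "0101010110", "01010111101", "01101010011", "011011", "10", "11010", "110111000", "11100101"
Leaf count: 14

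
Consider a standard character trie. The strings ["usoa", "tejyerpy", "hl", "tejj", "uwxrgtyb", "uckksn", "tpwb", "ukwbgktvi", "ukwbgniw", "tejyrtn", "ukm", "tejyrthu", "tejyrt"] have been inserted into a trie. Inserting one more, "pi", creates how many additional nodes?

2

Nothing in the trie begins with "p"; the whole of "pi" is new.
2 − 0 = 2 new nodes.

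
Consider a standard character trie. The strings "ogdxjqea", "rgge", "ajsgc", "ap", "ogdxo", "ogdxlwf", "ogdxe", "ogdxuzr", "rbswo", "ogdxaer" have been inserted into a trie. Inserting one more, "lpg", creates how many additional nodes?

"lpg" shares no prefix with any stored word, so all 3 characters open new nodes.
3 − 0 = 3 new nodes.

3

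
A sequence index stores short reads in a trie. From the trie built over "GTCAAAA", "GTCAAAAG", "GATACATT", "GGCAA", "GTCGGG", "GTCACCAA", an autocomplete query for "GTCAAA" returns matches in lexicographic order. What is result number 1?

GTCAAAA

Filter for "GTCAAA…" and sort: "GTCAAAA", "GTCAAAAG"
The 1st is GTCAAAA.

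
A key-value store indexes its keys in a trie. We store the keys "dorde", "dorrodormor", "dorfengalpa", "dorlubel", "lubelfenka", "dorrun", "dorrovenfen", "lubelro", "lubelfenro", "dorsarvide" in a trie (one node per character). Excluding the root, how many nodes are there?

55

For each word, the new-node count is its length minus the longest prefix already in the trie:
  "dorde" → 5 new (d, o, r, d, e)
  "dorrodormor" → prefix "dor" already present; 8 new (r, o, d, o, r, m, o, r)
  "dorfengalpa" → prefix "dor" already present; 8 new (f, e, n, g, a, l, p, a)
  "dorlubel" → prefix "dor" already present; 5 new (l, u, b, e, l)
  "lubelfenka" → 10 new (l, u, b, e, l, f, e, n, k, a)
  "dorrun" → prefix "dorr" already present; 2 new (u, n)
  "dorrovenfen" → prefix "dorro" already present; 6 new (v, e, n, f, e, n)
  "lubelro" → prefix "lubel" already present; 2 new (r, o)
  "lubelfenro" → prefix "lubelfen" already present; 2 new (r, o)
  "dorsarvide" → prefix "dor" already present; 7 new (s, a, r, v, i, d, e)
Total nodes = 5 + 8 + 8 + 5 + 10 + 2 + 6 + 2 + 2 + 7 = 55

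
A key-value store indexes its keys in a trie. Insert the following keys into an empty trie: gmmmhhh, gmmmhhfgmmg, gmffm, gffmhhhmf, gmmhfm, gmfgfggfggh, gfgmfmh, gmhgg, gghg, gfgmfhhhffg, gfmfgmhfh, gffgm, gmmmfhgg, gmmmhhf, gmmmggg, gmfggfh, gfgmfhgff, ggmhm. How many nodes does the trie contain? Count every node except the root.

76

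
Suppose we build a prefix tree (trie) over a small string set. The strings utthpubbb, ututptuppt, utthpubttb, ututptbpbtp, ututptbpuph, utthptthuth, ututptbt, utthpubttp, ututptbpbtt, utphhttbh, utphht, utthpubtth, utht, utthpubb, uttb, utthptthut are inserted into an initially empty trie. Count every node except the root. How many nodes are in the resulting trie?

48

Trace insertions, counting only characters that open a new branch:
  "utthpubbb" → 9 new (u, t, t, h, p, u, b, b, b)
  "ututptuppt" → prefix "ut" already present; 8 new (u, t, p, t, u, p, p, t)
  "utthpubttb" → prefix "utthpub" already present; 3 new (t, t, b)
  "ututptbpbtp" → prefix "ututpt" already present; 5 new (b, p, b, t, p)
  "ututptbpuph" → prefix "ututptbp" already present; 3 new (u, p, h)
  "utthptthuth" → prefix "utthp" already present; 6 new (t, t, h, u, t, h)
  "ututptbt" → prefix "ututptb" already present; 1 new (t)
  "utthpubttp" → prefix "utthpubtt" already present; 1 new (p)
  "ututptbpbtt" → prefix "ututptbpbt" already present; 1 new (t)
  "utphhttbh" → prefix "ut" already present; 7 new (p, h, h, t, t, b, h)
  "utphht" → prefix "utphht" already present; 0 new (none)
  "utthpubtth" → prefix "utthpubtt" already present; 1 new (h)
  "utht" → prefix "ut" already present; 2 new (h, t)
  "utthpubb" → prefix "utthpubb" already present; 0 new (none)
  "uttb" → prefix "utt" already present; 1 new (b)
  "utthptthut" → prefix "utthptthut" already present; 0 new (none)
Total nodes = 9 + 8 + 3 + 5 + 3 + 6 + 1 + 1 + 1 + 7 + 0 + 1 + 2 + 0 + 1 + 0 = 48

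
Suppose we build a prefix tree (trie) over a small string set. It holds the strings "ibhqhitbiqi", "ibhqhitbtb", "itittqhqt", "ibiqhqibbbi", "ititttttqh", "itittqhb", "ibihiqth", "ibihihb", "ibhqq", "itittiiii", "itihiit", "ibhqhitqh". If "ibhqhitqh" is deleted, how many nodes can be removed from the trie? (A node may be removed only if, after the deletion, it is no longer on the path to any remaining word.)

2

After clearing the end-marker at "ibhqhitqh", prune upward until reaching a node still needed by another word.
The suffix "qh" (2 nodes) is used only by "ibhqhitqh"; the node for "ibhqhit" still has the child "b", so pruning stops there.
Nodes removed: 2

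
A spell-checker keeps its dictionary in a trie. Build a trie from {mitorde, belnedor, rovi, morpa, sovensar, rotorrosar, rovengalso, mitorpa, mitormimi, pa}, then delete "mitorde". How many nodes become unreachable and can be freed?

2

After clearing the end-marker at "mitorde", prune upward until reaching a node still needed by another word.
The suffix "de" (2 nodes) is used only by "mitorde"; the node for "mitor" still has the child "p", so pruning stops there.
Nodes removed: 2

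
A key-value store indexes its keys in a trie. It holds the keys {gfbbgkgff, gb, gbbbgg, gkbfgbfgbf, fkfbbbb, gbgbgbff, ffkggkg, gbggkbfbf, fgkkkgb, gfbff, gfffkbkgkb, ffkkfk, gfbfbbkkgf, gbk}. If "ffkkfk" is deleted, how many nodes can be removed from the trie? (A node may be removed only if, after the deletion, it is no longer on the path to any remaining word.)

3

Walk "ffkkfk" from the leaf back toward the root, removing each node that no remaining word uses.
The suffix "kfk" (3 nodes) is used only by "ffkkfk"; the node for "ffk" still has the child "g", so pruning stops there.
Nodes removed: 3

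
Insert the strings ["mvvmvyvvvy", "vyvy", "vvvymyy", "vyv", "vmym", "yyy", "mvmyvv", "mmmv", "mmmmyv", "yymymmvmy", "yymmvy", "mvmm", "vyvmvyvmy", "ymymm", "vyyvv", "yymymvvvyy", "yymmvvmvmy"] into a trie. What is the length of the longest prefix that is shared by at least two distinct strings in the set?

Look for the deepest trie node that still has at least two words in its subtree.
"yymmvvmvmy" and "yymmvy" agree on "yymmv" (5 characters) before diverging; nothing deeper is shared.
Longest shared-prefix length: 5

5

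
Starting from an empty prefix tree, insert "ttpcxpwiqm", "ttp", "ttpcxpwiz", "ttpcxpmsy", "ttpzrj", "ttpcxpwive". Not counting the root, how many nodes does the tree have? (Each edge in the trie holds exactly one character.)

Insert word by word; a character creates a node only if that edge doesn't already exist:
  "ttpcxpwiqm" → 10 new (t, t, p, c, x, p, w, i, q, m)
  "ttp" → prefix "ttp" already present; 0 new (none)
  "ttpcxpwiz" → prefix "ttpcxpwi" already present; 1 new (z)
  "ttpcxpmsy" → prefix "ttpcxp" already present; 3 new (m, s, y)
  "ttpzrj" → prefix "ttp" already present; 3 new (z, r, j)
  "ttpcxpwive" → prefix "ttpcxpwi" already present; 2 new (v, e)
Total nodes = 10 + 0 + 1 + 3 + 3 + 2 = 19

19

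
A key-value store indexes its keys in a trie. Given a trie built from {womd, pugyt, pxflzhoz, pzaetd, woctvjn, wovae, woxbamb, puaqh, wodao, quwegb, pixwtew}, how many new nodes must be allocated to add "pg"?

1

The longest prefix of "pg" already in the trie is "p" (length 1).
New nodes needed: |"pg"| − 1 = 2 − 1 = 1.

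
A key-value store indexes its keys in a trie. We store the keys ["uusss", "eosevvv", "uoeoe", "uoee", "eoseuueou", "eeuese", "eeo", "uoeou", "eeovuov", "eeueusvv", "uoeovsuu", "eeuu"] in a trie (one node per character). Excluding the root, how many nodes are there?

42

Insert word by word; a character creates a node only if that edge doesn't already exist:
  "uusss" → 5 new (u, u, s, s, s)
  "eosevvv" → 7 new (e, o, s, e, v, v, v)
  "uoeoe" → prefix "u" already present; 4 new (o, e, o, e)
  "uoee" → prefix "uoe" already present; 1 new (e)
  "eoseuueou" → prefix "eose" already present; 5 new (u, u, e, o, u)
  "eeuese" → prefix "e" already present; 5 new (e, u, e, s, e)
  "eeo" → prefix "ee" already present; 1 new (o)
  "uoeou" → prefix "uoeo" already present; 1 new (u)
  "eeovuov" → prefix "eeo" already present; 4 new (v, u, o, v)
  "eeueusvv" → prefix "eeue" already present; 4 new (u, s, v, v)
  "uoeovsuu" → prefix "uoeo" already present; 4 new (v, s, u, u)
  "eeuu" → prefix "eeu" already present; 1 new (u)
Total nodes = 5 + 7 + 4 + 1 + 5 + 5 + 1 + 1 + 4 + 4 + 4 + 1 = 42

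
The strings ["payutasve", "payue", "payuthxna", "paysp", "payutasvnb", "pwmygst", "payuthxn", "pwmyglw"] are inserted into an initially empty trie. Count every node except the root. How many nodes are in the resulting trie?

26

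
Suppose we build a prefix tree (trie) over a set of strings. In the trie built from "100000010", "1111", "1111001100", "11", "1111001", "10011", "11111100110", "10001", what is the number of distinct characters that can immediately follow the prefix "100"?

2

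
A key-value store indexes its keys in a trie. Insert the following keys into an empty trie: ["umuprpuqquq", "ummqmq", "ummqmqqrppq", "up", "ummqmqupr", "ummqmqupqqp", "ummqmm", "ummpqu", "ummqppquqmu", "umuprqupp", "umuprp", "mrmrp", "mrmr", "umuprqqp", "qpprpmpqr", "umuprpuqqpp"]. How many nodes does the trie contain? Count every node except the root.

60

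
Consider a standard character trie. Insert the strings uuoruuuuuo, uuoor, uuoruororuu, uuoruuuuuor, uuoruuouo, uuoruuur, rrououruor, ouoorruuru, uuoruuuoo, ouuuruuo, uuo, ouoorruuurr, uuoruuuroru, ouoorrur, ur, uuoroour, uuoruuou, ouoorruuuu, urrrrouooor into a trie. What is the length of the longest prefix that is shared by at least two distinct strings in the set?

The deepest shared node is where two words last agree before diverging.
e.g. "uuoruuuuuo" and "uuoruuuuuor" share the prefix "uuoruuuuuo" of length 10; no pair shares a longer one.
Longest shared-prefix length: 10

10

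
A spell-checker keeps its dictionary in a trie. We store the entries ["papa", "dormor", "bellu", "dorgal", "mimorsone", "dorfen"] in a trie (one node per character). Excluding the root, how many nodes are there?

30

Count nodes per top-level branch (shared prefixes stored once):
  'b'-branch (bellu): 5 nodes
  'd'-branch (dorfen, dorgal, dormor): 12 nodes
  'm'-branch (mimorsone): 9 nodes
  'p'-branch (papa): 4 nodes
Sum: 30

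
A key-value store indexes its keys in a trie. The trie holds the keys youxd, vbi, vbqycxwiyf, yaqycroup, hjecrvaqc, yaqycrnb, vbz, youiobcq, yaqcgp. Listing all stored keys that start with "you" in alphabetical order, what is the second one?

Words with prefix "you", in lexicographic order: "youiobcq", "youxd"
The 2nd is youxd.

youxd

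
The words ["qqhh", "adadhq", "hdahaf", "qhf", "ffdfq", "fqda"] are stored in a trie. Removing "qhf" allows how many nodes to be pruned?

2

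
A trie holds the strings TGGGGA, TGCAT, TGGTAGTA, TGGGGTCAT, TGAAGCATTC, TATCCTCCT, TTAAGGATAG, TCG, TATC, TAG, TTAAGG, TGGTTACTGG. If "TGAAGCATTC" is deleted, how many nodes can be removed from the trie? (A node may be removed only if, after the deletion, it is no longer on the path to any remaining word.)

8

Walk "TGAAGCATTC" from the leaf back toward the root, removing each node that no remaining word uses.
The suffix "AAGCATTC" (8 nodes) is used only by "TGAAGCATTC"; the node for "TG" still has the child "G", so pruning stops there.
Nodes removed: 8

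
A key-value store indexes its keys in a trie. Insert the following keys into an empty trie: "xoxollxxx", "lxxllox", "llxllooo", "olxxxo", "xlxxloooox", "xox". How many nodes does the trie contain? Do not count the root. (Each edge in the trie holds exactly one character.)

38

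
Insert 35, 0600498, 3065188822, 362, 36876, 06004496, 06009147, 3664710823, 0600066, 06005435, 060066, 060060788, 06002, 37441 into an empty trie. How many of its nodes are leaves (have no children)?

14

A leaf is a node with no children — equivalently, the end of a word that is not a proper prefix of any other stored word.
Those words: "0600066", "06002", "06004496", "0600498", "06005435", "060060788", "060066", "06009147", "3065188822", "35", "362", "3664710823", "36876", "37441"
Leaf count: 14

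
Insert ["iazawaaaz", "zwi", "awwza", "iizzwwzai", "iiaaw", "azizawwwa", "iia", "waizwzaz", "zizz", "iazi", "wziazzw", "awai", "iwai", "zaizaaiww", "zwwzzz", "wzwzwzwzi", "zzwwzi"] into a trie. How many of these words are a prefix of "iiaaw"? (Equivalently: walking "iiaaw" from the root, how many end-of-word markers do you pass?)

Check each prefix of "iiaaw" against the stored set — each match is an end-marker on the path.
Prefixes of the query that are stored words: "iia", "iiaaw"
Count: 2

2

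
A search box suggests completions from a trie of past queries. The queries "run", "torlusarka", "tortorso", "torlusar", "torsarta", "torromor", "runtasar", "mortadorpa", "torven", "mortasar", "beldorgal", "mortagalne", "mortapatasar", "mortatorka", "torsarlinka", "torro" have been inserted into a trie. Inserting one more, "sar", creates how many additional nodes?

No existing word starts with "s", so every character of "sar" needs a new node.
3 − 0 = 3 new nodes.

3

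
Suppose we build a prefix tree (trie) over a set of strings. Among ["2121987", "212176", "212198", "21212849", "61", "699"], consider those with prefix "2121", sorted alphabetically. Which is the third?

Filter for "2121…" and sort: "21212849", "212176", "212198", "2121987"
Position 3: 212198

212198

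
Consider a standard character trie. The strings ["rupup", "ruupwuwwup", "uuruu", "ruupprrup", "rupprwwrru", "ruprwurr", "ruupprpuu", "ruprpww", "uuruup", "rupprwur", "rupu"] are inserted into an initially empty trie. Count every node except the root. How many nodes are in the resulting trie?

44

Count nodes per top-level branch (shared prefixes stored once):
  'r'-branch (rupprwur, rupprwwrru, ruprpww, ruprwurr, rupu, rupup, ruupprpuu, ruupprrup, ruupwuwwup): 38 nodes
  'u'-branch (uuruu, uuruup): 6 nodes
Sum: 44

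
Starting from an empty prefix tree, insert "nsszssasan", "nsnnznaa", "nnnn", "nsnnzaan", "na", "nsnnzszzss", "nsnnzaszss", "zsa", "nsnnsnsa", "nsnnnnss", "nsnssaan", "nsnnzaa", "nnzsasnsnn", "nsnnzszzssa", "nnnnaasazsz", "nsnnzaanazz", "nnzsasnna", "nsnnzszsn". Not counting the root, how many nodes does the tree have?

71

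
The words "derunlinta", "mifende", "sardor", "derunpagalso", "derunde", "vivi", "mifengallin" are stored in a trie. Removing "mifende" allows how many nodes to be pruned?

2

Walk "mifende" from the leaf back toward the root, removing each node that no remaining word uses.
The suffix "de" (2 nodes) is used only by "mifende"; the node for "mifen" still has the child "g", so pruning stops there.
Nodes removed: 2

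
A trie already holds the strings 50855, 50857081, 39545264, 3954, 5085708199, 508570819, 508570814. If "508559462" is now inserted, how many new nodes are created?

4

"50855" is already a path in the trie; the remaining "9462" must be added.
New nodes needed: |"508559462"| − 5 = 9 − 5 = 4.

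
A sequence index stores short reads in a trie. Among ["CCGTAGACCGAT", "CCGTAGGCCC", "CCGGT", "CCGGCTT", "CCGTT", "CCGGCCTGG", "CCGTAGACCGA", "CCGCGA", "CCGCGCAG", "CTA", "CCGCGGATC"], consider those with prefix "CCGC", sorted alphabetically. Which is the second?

CCGCGCAG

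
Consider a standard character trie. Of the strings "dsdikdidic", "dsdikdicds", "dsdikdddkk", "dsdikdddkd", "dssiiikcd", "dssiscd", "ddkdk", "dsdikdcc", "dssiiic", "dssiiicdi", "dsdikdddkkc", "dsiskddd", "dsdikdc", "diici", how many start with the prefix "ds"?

Traverse to the node for "ds", then collect every word in that subtree.
Words under "ds": dsdikdc, dsdikdcc, dsdikdddkd, dsdikdddkk, dsdikdddkkc, dsdikdicds, dsdikdidic, dsiskddd, dssiiic, dssiiicdi, dssiiikcd, dssiscd
Count: 12

12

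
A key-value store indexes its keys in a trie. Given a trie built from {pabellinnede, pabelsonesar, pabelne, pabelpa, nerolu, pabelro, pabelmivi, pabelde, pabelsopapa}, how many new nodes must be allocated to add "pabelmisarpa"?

5

"pabelmi" is already a path in the trie; the remaining "sarpa" must be added.
Each of the 5 remaining characters creates one node.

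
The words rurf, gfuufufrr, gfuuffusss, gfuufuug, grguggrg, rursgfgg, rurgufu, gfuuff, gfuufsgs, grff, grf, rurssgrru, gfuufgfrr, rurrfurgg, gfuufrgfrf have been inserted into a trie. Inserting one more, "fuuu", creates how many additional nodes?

Nothing in the trie begins with "f"; the whole of "fuuu" is new.
4 − 0 = 4 new nodes.

4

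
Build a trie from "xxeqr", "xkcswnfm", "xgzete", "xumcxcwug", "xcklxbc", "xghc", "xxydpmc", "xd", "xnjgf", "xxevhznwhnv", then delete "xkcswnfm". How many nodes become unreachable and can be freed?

A node on "xkcswnfm"'s path can go only if nothing else ends at it or branches off below it.
The suffix "kcswnfm" (7 nodes) is used only by "xkcswnfm"; the node for "x" still has the child "x", so pruning stops there.
Nodes removed: 7

7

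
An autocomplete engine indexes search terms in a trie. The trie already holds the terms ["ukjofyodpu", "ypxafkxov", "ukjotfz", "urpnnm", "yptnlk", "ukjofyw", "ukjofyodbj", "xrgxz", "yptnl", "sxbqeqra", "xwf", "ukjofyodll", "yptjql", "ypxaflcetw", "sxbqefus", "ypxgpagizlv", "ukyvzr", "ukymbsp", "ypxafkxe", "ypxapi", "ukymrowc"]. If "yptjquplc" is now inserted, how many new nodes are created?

The longest prefix of "yptjquplc" already in the trie is "yptjq" (length 5).
Each of the 4 remaining characters creates one node.

4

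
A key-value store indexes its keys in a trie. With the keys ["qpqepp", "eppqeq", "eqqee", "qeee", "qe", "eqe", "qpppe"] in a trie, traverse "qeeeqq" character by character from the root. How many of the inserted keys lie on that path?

Traverse "qeeeqq" character by character; count nodes along the way that are marked as word ends.
Prefixes of the query that are stored words: "qe", "qeee"
Count: 2

2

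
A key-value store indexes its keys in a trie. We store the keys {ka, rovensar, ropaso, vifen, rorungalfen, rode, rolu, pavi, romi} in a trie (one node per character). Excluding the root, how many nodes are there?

Insert word by word; a character creates a node only if that edge doesn't already exist:
  "ka" → 2 new (k, a)
  "rovensar" → 8 new (r, o, v, e, n, s, a, r)
  "ropaso" → prefix "ro" already present; 4 new (p, a, s, o)
  "vifen" → 5 new (v, i, f, e, n)
  "rorungalfen" → prefix "ro" already present; 9 new (r, u, n, g, a, l, f, e, n)
  "rode" → prefix "ro" already present; 2 new (d, e)
  "rolu" → prefix "ro" already present; 2 new (l, u)
  "pavi" → 4 new (p, a, v, i)
  "romi" → prefix "ro" already present; 2 new (m, i)
Total nodes = 2 + 8 + 4 + 5 + 9 + 2 + 2 + 4 + 2 = 38

38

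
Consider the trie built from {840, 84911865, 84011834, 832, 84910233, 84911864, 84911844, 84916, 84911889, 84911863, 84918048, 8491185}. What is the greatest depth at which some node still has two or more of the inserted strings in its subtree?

7

Look for the deepest trie node that still has at least two words in its subtree.
"84911863" and "84911864" agree on "8491186" (7 characters) before diverging; nothing deeper is shared.
Longest shared-prefix length: 7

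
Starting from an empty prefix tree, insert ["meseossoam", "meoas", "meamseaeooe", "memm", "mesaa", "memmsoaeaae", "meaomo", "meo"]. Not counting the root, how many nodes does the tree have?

Insert word by word; a character creates a node only if that edge doesn't already exist:
  "meseossoam" → 10 new (m, e, s, e, o, s, s, o, a, m)
  "meoas" → prefix "me" already present; 3 new (o, a, s)
  "meamseaeooe" → prefix "me" already present; 9 new (a, m, s, e, a, e, o, o, e)
  "memm" → prefix "me" already present; 2 new (m, m)
  "mesaa" → prefix "mes" already present; 2 new (a, a)
  "memmsoaeaae" → prefix "memm" already present; 7 new (s, o, a, e, a, a, e)
  "meaomo" → prefix "mea" already present; 3 new (o, m, o)
  "meo" → prefix "meo" already present; 0 new (none)
Total nodes = 10 + 3 + 9 + 2 + 2 + 7 + 3 + 0 = 36

36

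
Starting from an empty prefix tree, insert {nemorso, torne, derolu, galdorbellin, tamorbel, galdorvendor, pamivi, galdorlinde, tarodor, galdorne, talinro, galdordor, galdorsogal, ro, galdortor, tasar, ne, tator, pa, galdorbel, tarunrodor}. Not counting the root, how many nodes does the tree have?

92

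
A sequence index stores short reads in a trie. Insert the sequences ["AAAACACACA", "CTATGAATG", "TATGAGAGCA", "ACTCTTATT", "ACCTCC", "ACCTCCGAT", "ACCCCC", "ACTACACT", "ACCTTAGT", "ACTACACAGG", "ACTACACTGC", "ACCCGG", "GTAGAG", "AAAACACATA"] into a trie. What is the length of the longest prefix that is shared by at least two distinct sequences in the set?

Look for the deepest trie node that still has at least two words in its subtree.
"AAAACACACA" and "AAAACACATA" agree on "AAAACACA" (8 characters) before diverging; nothing deeper is shared.
Longest shared-prefix length: 8

8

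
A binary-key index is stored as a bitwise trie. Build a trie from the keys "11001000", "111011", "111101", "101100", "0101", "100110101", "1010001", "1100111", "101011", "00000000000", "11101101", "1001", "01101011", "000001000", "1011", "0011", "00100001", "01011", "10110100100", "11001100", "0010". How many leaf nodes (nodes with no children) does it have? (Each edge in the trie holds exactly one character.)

16

Leaves are exactly the stored words that no other stored word extends.
Those words: "00000000000", "000001000", "00100001", "0011", "01011", "01101011", "100110101", "1010001", "101011", "101100", "10110100100", "11001000", "11001100", "1100111", "11101101", "111101"
Leaf count: 16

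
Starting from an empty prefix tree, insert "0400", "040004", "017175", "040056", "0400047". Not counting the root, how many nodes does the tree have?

14

Insert word by word; a character creates a node only if that edge doesn't already exist:
  "0400" → 4 new (0, 4, 0, 0)
  "040004" → prefix "0400" already present; 2 new (0, 4)
  "017175" → prefix "0" already present; 5 new (1, 7, 1, 7, 5)
  "040056" → prefix "0400" already present; 2 new (5, 6)
  "0400047" → prefix "040004" already present; 1 new (7)
Total nodes = 4 + 2 + 5 + 2 + 1 = 14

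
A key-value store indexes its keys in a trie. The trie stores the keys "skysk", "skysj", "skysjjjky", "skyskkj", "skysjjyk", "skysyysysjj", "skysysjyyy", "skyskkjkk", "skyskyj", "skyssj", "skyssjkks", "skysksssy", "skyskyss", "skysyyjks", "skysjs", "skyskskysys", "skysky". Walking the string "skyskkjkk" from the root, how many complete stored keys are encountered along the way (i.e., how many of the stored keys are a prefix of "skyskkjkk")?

3

Check each prefix of "skyskkjkk" against the stored set — each match is an end-marker on the path.
Prefixes of the query that are stored words: "skysk", "skyskkj", "skyskkjkk"
Count: 3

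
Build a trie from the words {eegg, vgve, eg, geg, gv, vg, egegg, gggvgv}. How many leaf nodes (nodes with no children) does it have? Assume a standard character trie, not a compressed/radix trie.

6

Leaves are exactly the stored words that no other stored word extends.
Those words: "eegg", "egegg", "geg", "gggvgv", "gv", "vgve"
Leaf count: 6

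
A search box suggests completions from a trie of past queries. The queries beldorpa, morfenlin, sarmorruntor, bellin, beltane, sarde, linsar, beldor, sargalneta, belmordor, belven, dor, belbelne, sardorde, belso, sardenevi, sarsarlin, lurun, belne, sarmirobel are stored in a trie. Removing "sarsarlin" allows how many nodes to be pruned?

A node on "sarsarlin"'s path can go only if nothing else ends at it or branches off below it.
The suffix "sarlin" (6 nodes) is used only by "sarsarlin"; the node for "sar" still has the child "m", so pruning stops there.
Nodes removed: 6

6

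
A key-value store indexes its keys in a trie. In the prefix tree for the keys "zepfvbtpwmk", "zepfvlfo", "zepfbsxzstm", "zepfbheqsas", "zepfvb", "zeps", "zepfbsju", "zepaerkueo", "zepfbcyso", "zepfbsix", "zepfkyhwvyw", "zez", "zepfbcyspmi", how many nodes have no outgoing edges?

12

A leaf is a node with no children — equivalently, the end of a word that is not a proper prefix of any other stored word.
Those words: "zepaerkueo", "zepfbcyso", "zepfbcyspmi", "zepfbheqsas", "zepfbsix", "zepfbsju", "zepfbsxzstm", "zepfkyhwvyw", "zepfvbtpwmk", "zepfvlfo", "zeps", "zez"
Leaf count: 12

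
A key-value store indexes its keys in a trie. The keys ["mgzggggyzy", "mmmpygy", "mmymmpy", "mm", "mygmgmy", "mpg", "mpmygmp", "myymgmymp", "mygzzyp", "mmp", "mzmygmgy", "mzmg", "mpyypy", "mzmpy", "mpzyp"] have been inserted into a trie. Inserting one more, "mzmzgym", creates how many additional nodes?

4

The longest prefix of "mzmzgym" already in the trie is "mzm" (length 3).
New nodes needed: |"mzmzgym"| − 3 = 7 − 3 = 4.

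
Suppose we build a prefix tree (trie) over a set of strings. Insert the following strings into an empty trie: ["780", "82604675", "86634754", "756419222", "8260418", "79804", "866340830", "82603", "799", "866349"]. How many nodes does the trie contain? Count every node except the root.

39

For each word, the new-node count is its length minus the longest prefix already in the trie:
  "780" → 3 new (7, 8, 0)
  "82604675" → 8 new (8, 2, 6, 0, 4, 6, 7, 5)
  "86634754" → prefix "8" already present; 7 new (6, 6, 3, 4, 7, 5, 4)
  "756419222" → prefix "7" already present; 8 new (5, 6, 4, 1, 9, 2, 2, 2)
  "8260418" → prefix "82604" already present; 2 new (1, 8)
  "79804" → prefix "7" already present; 4 new (9, 8, 0, 4)
  "866340830" → prefix "86634" already present; 4 new (0, 8, 3, 0)
  "82603" → prefix "8260" already present; 1 new (3)
  "799" → prefix "79" already present; 1 new (9)
  "866349" → prefix "86634" already present; 1 new (9)
Total nodes = 3 + 8 + 7 + 8 + 2 + 4 + 4 + 1 + 1 + 1 = 39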